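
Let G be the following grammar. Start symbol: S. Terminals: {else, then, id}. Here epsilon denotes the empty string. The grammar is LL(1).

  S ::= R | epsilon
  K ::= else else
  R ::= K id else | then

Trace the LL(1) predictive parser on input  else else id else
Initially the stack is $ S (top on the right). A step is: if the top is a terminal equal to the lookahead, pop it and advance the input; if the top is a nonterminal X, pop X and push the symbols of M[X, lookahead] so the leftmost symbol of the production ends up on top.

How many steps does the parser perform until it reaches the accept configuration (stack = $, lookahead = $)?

7

     Stack                Input                Action
  1  $ S                  else else id else $  expand S ::= R
  2  $ R                  else else id else $  expand R ::= K id else
  3  $ else id K          else else id else $  expand K ::= else else
  4  $ else id else else  else else id else $  match else
  5  $ else id else       else id else $       match else
  6  $ else id            id else $            match id
  7  $ else               else $               match else
Accept reached after 7 steps.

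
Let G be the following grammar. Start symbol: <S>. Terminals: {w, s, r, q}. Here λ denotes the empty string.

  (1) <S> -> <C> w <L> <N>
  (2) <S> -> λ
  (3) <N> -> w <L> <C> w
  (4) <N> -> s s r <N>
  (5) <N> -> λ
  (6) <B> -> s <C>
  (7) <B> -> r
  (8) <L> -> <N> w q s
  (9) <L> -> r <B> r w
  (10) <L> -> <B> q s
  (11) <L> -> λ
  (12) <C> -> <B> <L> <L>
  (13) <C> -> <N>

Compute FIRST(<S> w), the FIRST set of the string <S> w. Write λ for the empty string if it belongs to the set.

{r, s, w}

FIRST(<N>) = {λ, s, w}
FIRST(<B>) = {r, s}
FIRST(<L>) = {λ, r, s, w}  (via <N> w q s, <B> q s)
FIRST(<C>) = {λ, r, s, w}  (via <B> <L> <L>, <N>)
FIRST(<S>) = {λ, r, s, w}  (via <C> w <L> <N>)
FIRST(<S> w): take FIRST of each symbol in turn, carrying on past any symbol whose FIRST contains λ; result {r, s, w}.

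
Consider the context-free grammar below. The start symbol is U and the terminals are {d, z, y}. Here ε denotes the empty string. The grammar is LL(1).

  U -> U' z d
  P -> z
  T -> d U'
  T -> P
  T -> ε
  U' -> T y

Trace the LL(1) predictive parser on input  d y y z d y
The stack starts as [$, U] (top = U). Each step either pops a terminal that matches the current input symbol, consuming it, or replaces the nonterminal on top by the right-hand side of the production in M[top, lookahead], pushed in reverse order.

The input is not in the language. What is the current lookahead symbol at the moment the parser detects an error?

y

      Stack         Input          Action
   1  $ U           d y y z d y $  expand U -> U' z d
   2  $ d z U'      d y y z d y $  expand U' -> T y
   3  $ d z y T     d y y z d y $  expand T -> d U'
   4  $ d z y U' d  d y y z d y $  match d
   5  $ d z y U'    y y z d y $    expand U' -> T y
   6  $ d z y y T   y y z d y $    expand T -> ε
   7  $ d z y y     y y z d y $    match y
   8  $ d z y       y z d y $      match y
   9  $ d z         z d y $        match z
  10  $ d           d y $          match d
  11  $             y $            error: stack empty but input remains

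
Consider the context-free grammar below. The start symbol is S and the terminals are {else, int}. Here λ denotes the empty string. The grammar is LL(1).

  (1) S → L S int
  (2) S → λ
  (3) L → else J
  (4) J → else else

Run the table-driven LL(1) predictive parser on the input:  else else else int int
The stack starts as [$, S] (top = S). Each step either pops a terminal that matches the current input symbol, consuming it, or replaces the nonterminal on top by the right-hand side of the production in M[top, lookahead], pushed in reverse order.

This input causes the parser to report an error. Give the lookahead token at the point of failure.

int

step 1: stack=$ S  input=else else else int int $  — expand S → L S int
step 2: stack=$ int S L  input=else else else int int $  — expand L → else J
step 3: stack=$ int S J else  input=else else else int int $  — match else
step 4: stack=$ int S J  input=else else int int $  — expand J → else else
step 5: stack=$ int S else else  input=else else int int $  — match else
step 6: stack=$ int S else  input=else int int $  — match else
step 7: stack=$ int S  input=int int $  — expand S → λ
step 8: stack=$ int  input=int int $  — match int
step 9: stack=$  input=int $  — error: stack empty but input remains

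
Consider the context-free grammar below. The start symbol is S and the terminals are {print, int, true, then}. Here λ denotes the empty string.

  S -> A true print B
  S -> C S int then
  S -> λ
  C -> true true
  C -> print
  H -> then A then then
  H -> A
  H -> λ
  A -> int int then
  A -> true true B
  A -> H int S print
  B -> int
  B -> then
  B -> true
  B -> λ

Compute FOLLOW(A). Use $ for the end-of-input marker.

FIRST(C) = {print, true}
FIRST(B) = {λ, int, then, true}
FIRST(S) = {λ, int, print, then, true}  (via A true print B, C S int then)
FIRST(H) = {λ, int, then, true}  (via A)
FIRST(A) = {int, then, true}  (via H int S print)
FOLLOW(S) includes $ since S is the start symbol.
FOLLOW(S): in S->C S int then, S is followed by int then with FIRST {int}; in A->H int S print, S is followed by print with FIRST {print}. Thus FOLLOW(S) = {$, int, print}.
FOLLOW(C): in S->C S int then, C is followed by S int then with FIRST {int, print, then, true}. Thus FOLLOW(C) = {int, print, then, true}.
FOLLOW(H): in A->H int S print, H is followed by int S print with FIRST {int}. Thus FOLLOW(H) = {int}.
FOLLOW(A): in S->A true print B, A is followed by true print B with FIRST {true}; in H->then A then then, A is followed by then then with FIRST {then}; in H->A, the suffix after A is empty, so FOLLOW(A) ⊇ FOLLOW(H) = {int}. Thus FOLLOW(A) = {int, then, true}.
FOLLOW(B): in S->A true print B, the suffix after B is empty, so FOLLOW(B) ⊇ FOLLOW(S) = {$, int, print}; in A->true true B, the suffix after B is empty, so FOLLOW(B) ⊇ FOLLOW(A) = {int, then, true}. Thus FOLLOW(B) = {$, int, print, then, true}.

{int, then, true}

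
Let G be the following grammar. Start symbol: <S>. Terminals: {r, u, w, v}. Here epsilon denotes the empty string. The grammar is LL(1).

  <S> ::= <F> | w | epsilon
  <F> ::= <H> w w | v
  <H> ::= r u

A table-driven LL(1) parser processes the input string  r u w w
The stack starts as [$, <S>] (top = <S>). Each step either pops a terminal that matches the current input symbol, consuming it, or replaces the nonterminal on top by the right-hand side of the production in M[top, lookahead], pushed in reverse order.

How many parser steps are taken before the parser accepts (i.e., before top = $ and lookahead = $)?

7

step 1: stack=$ <S>  input=r u w w $  — expand <S> ::= <F>
step 2: stack=$ <F>  input=r u w w $  — expand <F> ::= <H> w w
step 3: stack=$ w w <H>  input=r u w w $  — expand <H> ::= r u
step 4: stack=$ w w u r  input=r u w w $  — match r
step 5: stack=$ w w u  input=u w w $  — match u
step 6: stack=$ w w  input=w w $  — match w
step 7: stack=$ w  input=w $  — match w
Accept reached after 7 steps.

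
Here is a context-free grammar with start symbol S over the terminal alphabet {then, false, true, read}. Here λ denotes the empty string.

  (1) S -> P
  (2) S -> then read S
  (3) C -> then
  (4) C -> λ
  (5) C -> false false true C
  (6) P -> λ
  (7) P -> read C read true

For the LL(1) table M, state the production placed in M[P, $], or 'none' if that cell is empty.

FIRST(C): from C->then we get {then}; from C->λ we get {λ}; from C->false false true C we get {false}. So FIRST(C) = {λ, false, then}.
FIRST(P): from P->λ we get {λ}; from P->read C read true we get {read}. So FIRST(P) = {λ, read}.
FIRST(S): from S->P we get {λ, read}; from S->then read S we get {then}. So FIRST(S) = {λ, read, then}.
FOLLOW(S) includes $ since S is the start symbol.
FOLLOW(S): in S->then read S, the suffix after S is empty (adds nothing new). Thus FOLLOW(S) = {$}.
FOLLOW(P): in S->P, the suffix after P is empty, so FOLLOW(P) ⊇ FOLLOW(S) = {$}. Thus FOLLOW(P) = {$}.
For P -> λ: FIRST(λ) = {λ}, so it goes in M[P, t] for t ∈ {}; since λ ∈ FIRST, also for every t ∈ FOLLOW(P) = {$}.
For P -> read C read true: FIRST(read C read true) = {read}, so it goes in M[P, t] for t ∈ {read}.

P -> λ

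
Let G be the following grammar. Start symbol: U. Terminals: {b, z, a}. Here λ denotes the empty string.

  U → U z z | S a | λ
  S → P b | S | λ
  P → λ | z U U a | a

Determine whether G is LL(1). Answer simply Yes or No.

FIRST(U) = {λ, a, b, z}
FIRST(S) = {λ, a, b, z}
FIRST(P) = {λ, a, z}
FOLLOW(U) = {$, a, b, z}
FOLLOW(S) = {a}
FOLLOW(P) = {b}
Cell M[S, a] receives both S → P b and S → S and S → λ — the grammar is not LL(1).

No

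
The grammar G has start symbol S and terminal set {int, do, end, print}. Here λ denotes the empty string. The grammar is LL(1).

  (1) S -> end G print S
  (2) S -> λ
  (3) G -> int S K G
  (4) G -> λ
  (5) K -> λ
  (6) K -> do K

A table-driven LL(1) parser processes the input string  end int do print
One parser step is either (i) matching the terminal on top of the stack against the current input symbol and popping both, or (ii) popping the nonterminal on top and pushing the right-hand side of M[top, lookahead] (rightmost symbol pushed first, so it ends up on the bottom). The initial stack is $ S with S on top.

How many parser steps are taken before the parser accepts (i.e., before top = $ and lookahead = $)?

step 1: stack=$ S  input=end int do print $  — expand S -> end G print S
step 2: stack=$ S print G end  input=end int do print $  — match end
step 3: stack=$ S print G  input=int do print $  — expand G -> int S K G
step 4: stack=$ S print G K S int  input=int do print $  — match int
step 5: stack=$ S print G K S  input=do print $  — expand S -> λ
step 6: stack=$ S print G K  input=do print $  — expand K -> do K
step 7: stack=$ S print G K do  input=do print $  — match do
step 8: stack=$ S print G K  input=print $  — expand K -> λ
step 9: stack=$ S print G  input=print $  — expand G -> λ
step 10: stack=$ S print  input=print $  — match print
step 11: stack=$ S  input=$  — expand S -> λ
Accept reached after 11 steps.

11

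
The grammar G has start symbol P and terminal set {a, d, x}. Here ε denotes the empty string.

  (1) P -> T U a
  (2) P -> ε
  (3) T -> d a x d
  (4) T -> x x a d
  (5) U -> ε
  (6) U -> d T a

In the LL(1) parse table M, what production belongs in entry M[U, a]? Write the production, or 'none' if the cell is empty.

U -> ε

FIRST(T): from T->d a x d we get {d}; from T->x x a d we get {x}. So FIRST(T) = {d, x}.
FIRST(U): from U->ε we get {ε}; from U->d T a we get {d}. So FIRST(U) = {ε, d}.
FIRST(P): from P->T U a we get {d, x}; from P->ε we get {ε}. So FIRST(P) = {ε, d, x}.
FOLLOW(P) includes $ since P is the start symbol.
FOLLOW(U): in P->T U a, U is followed by a with FIRST {a}. Thus FOLLOW(U) = {a}.
For U -> ε: FIRST(ε) = {ε}, so it goes in M[U, t] for t ∈ {}; since ε ∈ FIRST, also for every t ∈ FOLLOW(U) = {a}.
For U -> d T a: FIRST(d T a) = {d}, so it goes in M[U, t] for t ∈ {d}.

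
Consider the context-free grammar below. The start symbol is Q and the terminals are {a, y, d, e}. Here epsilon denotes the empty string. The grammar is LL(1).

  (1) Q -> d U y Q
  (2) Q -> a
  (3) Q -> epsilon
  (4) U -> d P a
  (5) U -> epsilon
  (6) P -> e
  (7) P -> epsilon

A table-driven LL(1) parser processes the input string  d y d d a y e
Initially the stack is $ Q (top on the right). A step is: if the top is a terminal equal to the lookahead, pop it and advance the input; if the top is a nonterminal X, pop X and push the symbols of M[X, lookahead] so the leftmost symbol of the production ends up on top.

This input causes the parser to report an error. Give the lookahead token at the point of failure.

e

step 1: stack=$ Q  input=d y d d a y e $  — expand Q -> d U y Q
step 2: stack=$ Q y U d  input=d y d d a y e $  — match d
step 3: stack=$ Q y U  input=y d d a y e $  — expand U -> epsilon
step 4: stack=$ Q y  input=y d d a y e $  — match y
step 5: stack=$ Q  input=d d a y e $  — expand Q -> d U y Q
step 6: stack=$ Q y U d  input=d d a y e $  — match d
step 7: stack=$ Q y U  input=d a y e $  — expand U -> d P a
step 8: stack=$ Q y a P d  input=d a y e $  — match d
step 9: stack=$ Q y a P  input=a y e $  — expand P -> epsilon
step 10: stack=$ Q y a  input=a y e $  — match a
step 11: stack=$ Q y  input=y e $  — match y
step 12: stack=$ Q  input=e $  — error: M[Q, e] is empty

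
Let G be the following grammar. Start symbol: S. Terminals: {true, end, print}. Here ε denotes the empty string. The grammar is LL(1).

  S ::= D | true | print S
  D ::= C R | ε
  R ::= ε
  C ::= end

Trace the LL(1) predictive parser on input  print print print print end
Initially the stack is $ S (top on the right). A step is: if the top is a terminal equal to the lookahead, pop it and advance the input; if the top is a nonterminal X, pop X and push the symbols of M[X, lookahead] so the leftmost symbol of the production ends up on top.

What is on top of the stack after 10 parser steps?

      Stack      Input                          Action
   1  $ S        print print print print end $  expand S ::= print S
   2  $ S print  print print print print end $  match print
   3  $ S        print print print end $        expand S ::= print S
   4  $ S print  print print print end $        match print
   5  $ S        print print end $              expand S ::= print S
   6  $ S print  print print end $              match print
   7  $ S        print end $                    expand S ::= print S
   8  $ S print  print end $                    match print
   9  $ S        end $                          expand S ::= D
  10  $ D        end $                          expand D ::= C R
Stack after step 10: $ R C (top = C).

C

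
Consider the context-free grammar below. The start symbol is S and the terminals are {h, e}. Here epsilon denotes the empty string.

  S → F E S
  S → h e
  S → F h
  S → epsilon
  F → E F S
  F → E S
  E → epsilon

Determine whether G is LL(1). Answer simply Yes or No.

No

FIRST(S) = {epsilon, h}
FIRST(F) = {epsilon, h}
FIRST(E) = {epsilon}
FOLLOW(S) = {$, h}
FOLLOW(F) = {$, h}
FOLLOW(E) = {$, h}
Cell M[F, $] receives both F → E F S and F → E S — the grammar is not LL(1).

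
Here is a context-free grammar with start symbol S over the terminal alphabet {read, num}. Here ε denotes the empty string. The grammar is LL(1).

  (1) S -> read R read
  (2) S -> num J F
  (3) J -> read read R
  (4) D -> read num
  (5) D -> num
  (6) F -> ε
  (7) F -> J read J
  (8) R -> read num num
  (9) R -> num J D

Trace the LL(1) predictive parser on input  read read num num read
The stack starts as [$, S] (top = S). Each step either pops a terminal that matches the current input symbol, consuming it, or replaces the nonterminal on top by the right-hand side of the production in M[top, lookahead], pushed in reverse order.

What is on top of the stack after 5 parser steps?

num

step 1: stack=$ S  input=read read num num read $  — expand S -> read R read
step 2: stack=$ read R read  input=read read num num read $  — match read
step 3: stack=$ read R  input=read num num read $  — expand R -> read num num
step 4: stack=$ read num num read  input=read num num read $  — match read
step 5: stack=$ read num num  input=num num read $  — match num
Stack after step 5: $ read num (top = num).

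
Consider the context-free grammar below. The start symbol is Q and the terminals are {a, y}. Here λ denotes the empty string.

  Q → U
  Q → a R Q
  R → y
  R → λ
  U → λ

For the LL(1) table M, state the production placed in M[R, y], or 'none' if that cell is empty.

FIRST(R) = {λ, y}
FIRST(U) = {λ}
FIRST(Q) = {λ, a}  (via U)
FOLLOW(Q) includes $ since Q is the start symbol.
FOLLOW(Q): in Q→a R Q, the suffix after Q is empty (adds nothing new). Thus FOLLOW(Q) = {$}.
FOLLOW(R): in Q→a R Q, R is followed by Q with FIRST {λ, a}; in Q→a R Q, the suffix after R is nullable, so FOLLOW(R) ⊇ FOLLOW(Q) = {$}. Thus FOLLOW(R) = {$, a}.
For R → y: FIRST(y) = {y}, so it goes in M[R, t] for t ∈ {y}.
For R → λ: FIRST(λ) = {λ}, so it goes in M[R, t] for t ∈ {}; since λ ∈ FIRST, also for every t ∈ FOLLOW(R) = {$, a}.

R → y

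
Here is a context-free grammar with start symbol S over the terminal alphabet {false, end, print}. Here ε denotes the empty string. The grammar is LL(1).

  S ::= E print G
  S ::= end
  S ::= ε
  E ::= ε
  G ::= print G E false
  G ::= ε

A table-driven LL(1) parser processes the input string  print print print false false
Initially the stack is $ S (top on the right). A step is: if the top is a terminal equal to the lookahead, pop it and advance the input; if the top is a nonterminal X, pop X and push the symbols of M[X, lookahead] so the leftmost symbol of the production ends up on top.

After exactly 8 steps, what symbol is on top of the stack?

E

step 1: stack=$ S  input=print print print false false $  — expand S ::= E print G
step 2: stack=$ G print E  input=print print print false false $  — expand E ::= ε
step 3: stack=$ G print  input=print print print false false $  — match print
step 4: stack=$ G  input=print print false false $  — expand G ::= print G E false
step 5: stack=$ false E G print  input=print print false false $  — match print
step 6: stack=$ false E G  input=print false false $  — expand G ::= print G E false
step 7: stack=$ false E false E G print  input=print false false $  — match print
step 8: stack=$ false E false E G  input=false false $  — expand G ::= ε
Stack after step 8: $ false E false E (top = E).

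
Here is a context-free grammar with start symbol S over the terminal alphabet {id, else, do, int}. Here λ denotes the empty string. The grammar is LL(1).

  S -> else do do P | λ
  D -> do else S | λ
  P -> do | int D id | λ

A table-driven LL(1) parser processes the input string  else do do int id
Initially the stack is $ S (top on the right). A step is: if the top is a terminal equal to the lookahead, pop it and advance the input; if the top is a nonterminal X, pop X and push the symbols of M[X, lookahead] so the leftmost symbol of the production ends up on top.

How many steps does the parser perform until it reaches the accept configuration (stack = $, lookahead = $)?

8

step 1: stack=$ S  input=else do do int id $  — expand S -> else do do P
step 2: stack=$ P do do else  input=else do do int id $  — match else
step 3: stack=$ P do do  input=do do int id $  — match do
step 4: stack=$ P do  input=do int id $  — match do
step 5: stack=$ P  input=int id $  — expand P -> int D id
step 6: stack=$ id D int  input=int id $  — match int
step 7: stack=$ id D  input=id $  — expand D -> λ
step 8: stack=$ id  input=id $  — match id
Accept reached after 8 steps.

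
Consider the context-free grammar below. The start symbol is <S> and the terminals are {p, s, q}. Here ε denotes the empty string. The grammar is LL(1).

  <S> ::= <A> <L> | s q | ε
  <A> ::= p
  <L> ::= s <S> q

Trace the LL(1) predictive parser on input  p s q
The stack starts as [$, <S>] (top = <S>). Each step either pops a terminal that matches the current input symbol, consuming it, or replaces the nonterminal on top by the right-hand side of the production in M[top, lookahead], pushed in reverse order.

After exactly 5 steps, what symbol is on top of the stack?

<S>

     Stack      Input    Action
  1  $ <S>      p s q $  expand <S> ::= <A> <L>
  2  $ <L> <A>  p s q $  expand <A> ::= p
  3  $ <L> p    p s q $  match p
  4  $ <L>      s q $    expand <L> ::= s <S> q
  5  $ q <S> s  s q $    match s
Stack after step 5: $ q <S> (top = <S>).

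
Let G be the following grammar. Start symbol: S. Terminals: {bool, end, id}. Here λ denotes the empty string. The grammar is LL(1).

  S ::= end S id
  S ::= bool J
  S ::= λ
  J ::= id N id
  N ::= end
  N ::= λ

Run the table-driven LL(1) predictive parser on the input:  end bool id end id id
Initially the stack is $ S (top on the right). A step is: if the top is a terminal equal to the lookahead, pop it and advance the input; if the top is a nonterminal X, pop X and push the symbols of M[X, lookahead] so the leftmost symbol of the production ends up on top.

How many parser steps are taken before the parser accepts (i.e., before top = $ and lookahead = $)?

10

      Stack         Input                    Action
   1  $ S           end bool id end id id $  expand S ::= end S id
   2  $ id S end    end bool id end id id $  match end
   3  $ id S        bool id end id id $      expand S ::= bool J
   4  $ id J bool   bool id end id id $      match bool
   5  $ id J        id end id id $           expand J ::= id N id
   6  $ id id N id  id end id id $           match id
   7  $ id id N     end id id $              expand N ::= end
   8  $ id id end   end id id $              match end
   9  $ id id       id id $                  match id
  10  $ id          id $                     match id
Accept reached after 10 steps.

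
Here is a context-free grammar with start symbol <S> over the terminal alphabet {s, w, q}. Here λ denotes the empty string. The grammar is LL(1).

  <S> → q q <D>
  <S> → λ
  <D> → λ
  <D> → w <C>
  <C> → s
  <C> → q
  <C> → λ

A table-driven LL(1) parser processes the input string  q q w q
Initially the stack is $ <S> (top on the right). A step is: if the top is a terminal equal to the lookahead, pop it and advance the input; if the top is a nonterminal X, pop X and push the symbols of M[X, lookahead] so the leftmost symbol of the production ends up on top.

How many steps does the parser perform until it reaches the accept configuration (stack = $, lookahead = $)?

step 1: stack=$ <S>  input=q q w q $  — expand <S> → q q <D>
step 2: stack=$ <D> q q  input=q q w q $  — match q
step 3: stack=$ <D> q  input=q w q $  — match q
step 4: stack=$ <D>  input=w q $  — expand <D> → w <C>
step 5: stack=$ <C> w  input=w q $  — match w
step 6: stack=$ <C>  input=q $  — expand <C> → q
step 7: stack=$ q  input=q $  — match q
Accept reached after 7 steps.

7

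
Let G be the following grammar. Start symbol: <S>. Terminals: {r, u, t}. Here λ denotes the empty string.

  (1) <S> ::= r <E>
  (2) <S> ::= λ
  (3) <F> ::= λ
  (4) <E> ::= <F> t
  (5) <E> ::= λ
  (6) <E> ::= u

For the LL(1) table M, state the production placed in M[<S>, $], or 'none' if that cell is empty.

FIRST(<S>): from <S>::=r <E> we get {r}; from <S>::=λ we get {λ}. So FIRST(<S>) = {λ, r}.
FIRST(<F>): from <F>::=λ we get {λ}. So FIRST(<F>) = {λ}.
FIRST(<E>): from <E>::=<F> t we get {t}; from <E>::=λ we get {λ}; from <E>::=u we get {u}. So FIRST(<E>) = {λ, t, u}.
FOLLOW(<S>) includes $ since <S> is the start symbol.
FOLLOW(<S>): <S> appears on no right-hand side. Thus FOLLOW(<S>) = {$}.
For <S> ::= r <E>: FIRST(r <E>) = {r}, so it goes in M[<S>, t] for t ∈ {r}.
For <S> ::= λ: FIRST(λ) = {λ}, so it goes in M[<S>, t] for t ∈ {}; since λ ∈ FIRST, also for every t ∈ FOLLOW(<S>) = {$}.

<S> ::= λ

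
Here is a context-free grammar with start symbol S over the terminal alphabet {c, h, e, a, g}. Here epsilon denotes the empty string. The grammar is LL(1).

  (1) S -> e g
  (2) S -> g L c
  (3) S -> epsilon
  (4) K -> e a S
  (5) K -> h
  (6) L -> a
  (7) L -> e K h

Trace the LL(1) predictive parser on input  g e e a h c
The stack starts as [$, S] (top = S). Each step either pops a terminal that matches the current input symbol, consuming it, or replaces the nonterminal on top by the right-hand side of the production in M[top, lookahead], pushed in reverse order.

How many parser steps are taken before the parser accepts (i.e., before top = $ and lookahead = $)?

step 1: stack=$ S  input=g e e a h c $  — expand S -> g L c
step 2: stack=$ c L g  input=g e e a h c $  — match g
step 3: stack=$ c L  input=e e a h c $  — expand L -> e K h
step 4: stack=$ c h K e  input=e e a h c $  — match e
step 5: stack=$ c h K  input=e a h c $  — expand K -> e a S
step 6: stack=$ c h S a e  input=e a h c $  — match e
step 7: stack=$ c h S a  input=a h c $  — match a
step 8: stack=$ c h S  input=h c $  — expand S -> epsilon
step 9: stack=$ c h  input=h c $  — match h
step 10: stack=$ c  input=c $  — match c
Accept reached after 10 steps.

10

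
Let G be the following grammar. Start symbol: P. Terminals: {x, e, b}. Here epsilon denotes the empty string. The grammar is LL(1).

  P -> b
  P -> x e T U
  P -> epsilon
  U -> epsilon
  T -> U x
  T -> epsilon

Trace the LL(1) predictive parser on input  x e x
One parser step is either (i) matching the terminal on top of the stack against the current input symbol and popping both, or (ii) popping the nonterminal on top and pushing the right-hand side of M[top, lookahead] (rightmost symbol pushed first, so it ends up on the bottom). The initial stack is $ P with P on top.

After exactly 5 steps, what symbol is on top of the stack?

     Stack      Input    Action
  1  $ P        x e x $  expand P -> x e T U
  2  $ U T e x  x e x $  match x
  3  $ U T e    e x $    match e
  4  $ U T      x $      expand T -> U x
  5  $ U x U    x $      expand U -> epsilon
Stack after step 5: $ U x (top = x).

x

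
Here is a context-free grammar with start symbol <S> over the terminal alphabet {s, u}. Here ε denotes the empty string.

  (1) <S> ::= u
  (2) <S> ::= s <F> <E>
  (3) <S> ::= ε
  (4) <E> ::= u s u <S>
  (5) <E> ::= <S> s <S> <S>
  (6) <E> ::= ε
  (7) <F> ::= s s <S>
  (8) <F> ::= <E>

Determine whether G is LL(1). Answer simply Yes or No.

No

FIRST(<S>) = {ε, s, u}
FIRST(<E>) = {ε, s, u}
FIRST(<F>) = {ε, s, u}
FOLLOW(<S>) = {$, s, u}
FOLLOW(<E>) = {$, s, u}
FOLLOW(<F>) = {$, s, u}
Cell M[<E>, s] receives both <E> ::= <S> s <S> <S> and <E> ::= ε — the grammar is not LL(1).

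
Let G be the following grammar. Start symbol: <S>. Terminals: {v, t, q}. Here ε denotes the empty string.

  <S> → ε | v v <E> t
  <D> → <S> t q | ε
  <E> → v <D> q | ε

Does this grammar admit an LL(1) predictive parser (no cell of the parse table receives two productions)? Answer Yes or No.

FIRST(<S>) = {ε, v}
FIRST(<D>) = {ε, t, v}
FIRST(<E>) = {ε, v}
FOLLOW(<S>) = {$, t}
FOLLOW(<D>) = {q}
FOLLOW(<E>) = {t}
Each cell of M receives at most one production.

Yes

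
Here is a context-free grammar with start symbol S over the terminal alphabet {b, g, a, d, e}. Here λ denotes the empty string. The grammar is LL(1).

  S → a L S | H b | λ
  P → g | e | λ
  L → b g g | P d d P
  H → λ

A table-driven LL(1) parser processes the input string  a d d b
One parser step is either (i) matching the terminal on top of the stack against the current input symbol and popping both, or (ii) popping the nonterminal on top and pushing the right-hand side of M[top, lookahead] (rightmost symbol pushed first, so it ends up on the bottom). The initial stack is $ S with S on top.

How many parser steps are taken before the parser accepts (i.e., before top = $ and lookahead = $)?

step 1: stack=$ S  input=a d d b $  — expand S → a L S
step 2: stack=$ S L a  input=a d d b $  — match a
step 3: stack=$ S L  input=d d b $  — expand L → P d d P
step 4: stack=$ S P d d P  input=d d b $  — expand P → λ
step 5: stack=$ S P d d  input=d d b $  — match d
step 6: stack=$ S P d  input=d b $  — match d
step 7: stack=$ S P  input=b $  — expand P → λ
step 8: stack=$ S  input=b $  — expand S → H b
step 9: stack=$ b H  input=b $  — expand H → λ
step 10: stack=$ b  input=b $  — match b
Accept reached after 10 steps.

10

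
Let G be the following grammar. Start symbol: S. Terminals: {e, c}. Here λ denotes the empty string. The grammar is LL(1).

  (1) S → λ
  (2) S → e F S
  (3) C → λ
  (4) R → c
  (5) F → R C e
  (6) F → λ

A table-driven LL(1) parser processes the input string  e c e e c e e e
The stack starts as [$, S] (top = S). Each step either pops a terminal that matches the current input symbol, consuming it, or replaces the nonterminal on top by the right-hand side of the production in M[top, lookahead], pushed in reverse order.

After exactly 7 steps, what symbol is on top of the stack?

step 1: stack=$ S  input=e c e e c e e e $  — expand S → e F S
step 2: stack=$ S F e  input=e c e e c e e e $  — match e
step 3: stack=$ S F  input=c e e c e e e $  — expand F → R C e
step 4: stack=$ S e C R  input=c e e c e e e $  — expand R → c
step 5: stack=$ S e C c  input=c e e c e e e $  — match c
step 6: stack=$ S e C  input=e e c e e e $  — expand C → λ
step 7: stack=$ S e  input=e e c e e e $  — match e
Stack after step 7: $ S (top = S).

S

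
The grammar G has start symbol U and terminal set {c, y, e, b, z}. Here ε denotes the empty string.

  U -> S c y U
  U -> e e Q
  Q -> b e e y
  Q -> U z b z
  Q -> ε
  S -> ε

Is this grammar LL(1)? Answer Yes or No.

FIRST(U) = {c, e}
FIRST(Q) = {ε, b, c, e}
FIRST(S) = {ε}
FOLLOW(U) = {$, z}
FOLLOW(Q) = {$, z}
FOLLOW(S) = {c}
Each cell of M receives at most one production.

Yes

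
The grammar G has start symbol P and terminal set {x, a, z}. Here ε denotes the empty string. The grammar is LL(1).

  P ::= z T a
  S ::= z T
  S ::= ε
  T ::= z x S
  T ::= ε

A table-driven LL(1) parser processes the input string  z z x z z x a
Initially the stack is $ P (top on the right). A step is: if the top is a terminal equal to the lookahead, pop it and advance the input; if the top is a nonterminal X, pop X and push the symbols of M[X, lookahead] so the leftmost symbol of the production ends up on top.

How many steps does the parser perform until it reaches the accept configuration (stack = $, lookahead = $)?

12

      Stack      Input            Action
   1  $ P        z z x z z x a $  expand P ::= z T a
   2  $ a T z    z z x z z x a $  match z
   3  $ a T      z x z z x a $    expand T ::= z x S
   4  $ a S x z  z x z z x a $    match z
   5  $ a S x    x z z x a $      match x
   6  $ a S      z z x a $        expand S ::= z T
   7  $ a T z    z z x a $        match z
   8  $ a T      z x a $          expand T ::= z x S
   9  $ a S x z  z x a $          match z
  10  $ a S x    x a $            match x
  11  $ a S      a $              expand S ::= ε
  12  $ a        a $              match a
Accept reached after 12 steps.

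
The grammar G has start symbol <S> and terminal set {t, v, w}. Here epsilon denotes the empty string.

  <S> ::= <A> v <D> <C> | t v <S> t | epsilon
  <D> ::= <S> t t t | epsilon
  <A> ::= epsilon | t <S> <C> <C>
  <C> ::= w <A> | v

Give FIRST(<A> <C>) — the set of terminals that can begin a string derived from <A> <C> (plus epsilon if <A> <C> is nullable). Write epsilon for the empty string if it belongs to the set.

FIRST(<A>) = {epsilon, t}
FIRST(<C>) = {v, w}
FIRST(<S>) = {epsilon, t, v}  (via <A> v <D> <C>)
FIRST(<D>) = {epsilon, t, v}  (via <S> t t t)
FIRST(<A> <C>): take FIRST of each symbol in turn, carrying on past any symbol whose FIRST contains epsilon; result {t, v, w}.

{t, v, w}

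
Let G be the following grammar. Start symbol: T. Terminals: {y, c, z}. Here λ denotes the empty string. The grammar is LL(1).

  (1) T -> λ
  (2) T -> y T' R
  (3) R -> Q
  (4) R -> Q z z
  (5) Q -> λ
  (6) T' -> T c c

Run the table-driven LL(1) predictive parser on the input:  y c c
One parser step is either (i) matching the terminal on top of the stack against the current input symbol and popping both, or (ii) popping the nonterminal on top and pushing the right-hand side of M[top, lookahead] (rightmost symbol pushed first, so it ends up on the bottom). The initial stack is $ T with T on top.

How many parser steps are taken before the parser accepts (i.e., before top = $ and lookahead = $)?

8

     Stack      Input    Action
  1  $ T        y c c $  expand T -> y T' R
  2  $ R T' y   y c c $  match y
  3  $ R T'     c c $    expand T' -> T c c
  4  $ R c c T  c c $    expand T -> λ
  5  $ R c c    c c $    match c
  6  $ R c      c $      match c
  7  $ R        $        expand R -> Q
  8  $ Q        $        expand Q -> λ
Accept reached after 8 steps.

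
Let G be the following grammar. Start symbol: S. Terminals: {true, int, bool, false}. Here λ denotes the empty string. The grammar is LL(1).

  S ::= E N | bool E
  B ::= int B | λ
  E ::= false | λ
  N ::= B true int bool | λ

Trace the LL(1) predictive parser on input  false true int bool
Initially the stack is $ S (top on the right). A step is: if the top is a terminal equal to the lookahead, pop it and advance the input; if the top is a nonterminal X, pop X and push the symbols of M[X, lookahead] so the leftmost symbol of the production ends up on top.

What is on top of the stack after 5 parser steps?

step 1: stack=$ S  input=false true int bool $  — expand S ::= E N
step 2: stack=$ N E  input=false true int bool $  — expand E ::= false
step 3: stack=$ N false  input=false true int bool $  — match false
step 4: stack=$ N  input=true int bool $  — expand N ::= B true int bool
step 5: stack=$ bool int true B  input=true int bool $  — expand B ::= λ
Stack after step 5: $ bool int true (top = true).

true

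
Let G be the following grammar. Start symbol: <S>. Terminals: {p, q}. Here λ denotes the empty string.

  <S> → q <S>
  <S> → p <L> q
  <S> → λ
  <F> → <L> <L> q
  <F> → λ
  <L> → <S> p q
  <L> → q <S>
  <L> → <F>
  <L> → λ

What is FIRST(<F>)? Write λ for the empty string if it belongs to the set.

FIRST(<S>): from <S>→q <S> we get {q}; from <S>→p <L> q we get {p}; from <S>→λ we get {λ}. So FIRST(<S>) = {λ, p, q}.
FIRST(<F>): from <F>→<L> <L> q we get {p, q}; from <F>→λ we get {λ}. So FIRST(<F>) = {λ, p, q}.
FIRST(<L>): from <L>→<S> p q we get {p, q}; from <L>→q <S> we get {q}; from <L>→<F> we get {λ, p, q}; from <L>→λ we get {λ}. So FIRST(<L>) = {λ, p, q}.

{λ, p, q}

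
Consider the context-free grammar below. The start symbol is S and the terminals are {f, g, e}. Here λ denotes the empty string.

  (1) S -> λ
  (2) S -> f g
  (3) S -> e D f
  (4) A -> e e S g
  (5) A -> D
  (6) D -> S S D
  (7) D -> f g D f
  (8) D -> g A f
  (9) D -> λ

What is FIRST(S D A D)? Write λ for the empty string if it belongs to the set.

{λ, e, f, g}

FIRST(S) = {λ, e, f}
FIRST(D) = {λ, e, f, g}  (via S S D)
FIRST(A) = {λ, e, f, g}  (via D)
FIRST(S D A D): take FIRST of each symbol in turn, carrying on past any symbol whose FIRST contains λ; result {λ, e, f, g}.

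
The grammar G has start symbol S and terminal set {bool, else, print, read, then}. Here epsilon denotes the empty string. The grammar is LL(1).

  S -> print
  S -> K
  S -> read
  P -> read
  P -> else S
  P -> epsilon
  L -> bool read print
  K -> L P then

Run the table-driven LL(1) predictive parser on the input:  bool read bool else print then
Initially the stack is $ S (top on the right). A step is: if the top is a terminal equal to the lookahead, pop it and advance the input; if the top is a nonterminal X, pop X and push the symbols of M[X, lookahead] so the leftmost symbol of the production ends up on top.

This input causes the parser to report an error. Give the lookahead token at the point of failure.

bool

     Stack                     Input                             Action
  1  $ S                       bool read bool else print then $  expand S -> K
  2  $ K                       bool read bool else print then $  expand K -> L P then
  3  $ then P L                bool read bool else print then $  expand L -> bool read print
  4  $ then P print read bool  bool read bool else print then $  match bool
  5  $ then P print read       read bool else print then $       match read
  6  $ then P print            bool else print then $            error: top is terminal print but lookahead is bool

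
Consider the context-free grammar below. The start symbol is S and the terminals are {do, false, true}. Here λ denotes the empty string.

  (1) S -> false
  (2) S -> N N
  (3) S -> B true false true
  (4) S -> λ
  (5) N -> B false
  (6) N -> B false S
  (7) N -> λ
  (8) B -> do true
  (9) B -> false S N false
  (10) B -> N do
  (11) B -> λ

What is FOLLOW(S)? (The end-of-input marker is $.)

FIRST(S): from S->false we get {false}; from S->N N we get {λ, do, false}; from S->B true false true we get {do, false, true}; from S->λ we get {λ}. So FIRST(S) = {λ, do, false, true}.
FIRST(N): from N->B false we get {do, false}; from N->B false S we get {do, false}; from N->λ we get {λ}. So FIRST(N) = {λ, do, false}.
FIRST(B): from B->do true we get {do}; from B->false S N false we get {false}; from B->N do we get {do, false}; from B->λ we get {λ}. So FIRST(B) = {λ, do, false}.
FOLLOW(S) includes $ since S is the start symbol.
FOLLOW(B): in S->B true false true, B is followed by true false true with FIRST {true}; in N->B false, B is followed by false with FIRST {false}; in N->B false S, B is followed by false S with FIRST {false}. Thus FOLLOW(B) = {false, true}.
FOLLOW(S): in N->B false S, the suffix after S is empty, so FOLLOW(S) ⊇ FOLLOW(N) = {$, do, false}; in B->false S N false, S is followed by N false with FIRST {do, false}. Thus FOLLOW(S) = {$, do, false}.
FOLLOW(N): in S->N N (occurrence 1), N is followed by N with FIRST {λ, do, false}; in S->N N (occurrence 1), the suffix after N is nullable, so FOLLOW(N) ⊇ FOLLOW(S) = {$, do, false}; in S->N N (occurrence 2), the suffix after N is empty, so FOLLOW(N) ⊇ FOLLOW(S) = {$, do, false}; in B->false S N false, N is followed by false with FIRST {false}; in B->N do, N is followed by do with FIRST {do}. Thus FOLLOW(N) = {$, do, false}.

{$, do, false}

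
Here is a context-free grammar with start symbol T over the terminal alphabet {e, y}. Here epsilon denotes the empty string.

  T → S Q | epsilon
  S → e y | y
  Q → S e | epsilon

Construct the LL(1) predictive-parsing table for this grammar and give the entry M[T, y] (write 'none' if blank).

T → S Q

FIRST(S) = {e, y}
FIRST(T) = {epsilon, e, y}  (via S Q)
FIRST(Q) = {epsilon, e, y}  (via S e)
FOLLOW(T) includes $ since T is the start symbol.
FOLLOW(T): T appears on no right-hand side. Thus FOLLOW(T) = {$}.
For T → S Q: FIRST(S Q) = {e, y}, so it goes in M[T, t] for t ∈ {e, y}.
For T → epsilon: FIRST(epsilon) = {epsilon}, so it goes in M[T, t] for t ∈ {}; since epsilon ∈ FIRST, also for every t ∈ FOLLOW(T) = {$}.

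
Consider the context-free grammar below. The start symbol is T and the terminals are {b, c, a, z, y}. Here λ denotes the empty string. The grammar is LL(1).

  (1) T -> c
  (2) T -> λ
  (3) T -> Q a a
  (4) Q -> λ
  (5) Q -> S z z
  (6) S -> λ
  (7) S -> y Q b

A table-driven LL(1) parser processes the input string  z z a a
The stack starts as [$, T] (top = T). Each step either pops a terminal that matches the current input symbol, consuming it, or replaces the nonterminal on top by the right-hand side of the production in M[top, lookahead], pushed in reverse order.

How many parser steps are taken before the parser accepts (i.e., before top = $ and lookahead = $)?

step 1: stack=$ T  input=z z a a $  — expand T -> Q a a
step 2: stack=$ a a Q  input=z z a a $  — expand Q -> S z z
step 3: stack=$ a a z z S  input=z z a a $  — expand S -> λ
step 4: stack=$ a a z z  input=z z a a $  — match z
step 5: stack=$ a a z  input=z a a $  — match z
step 6: stack=$ a a  input=a a $  — match a
step 7: stack=$ a  input=a $  — match a
Accept reached after 7 steps.

7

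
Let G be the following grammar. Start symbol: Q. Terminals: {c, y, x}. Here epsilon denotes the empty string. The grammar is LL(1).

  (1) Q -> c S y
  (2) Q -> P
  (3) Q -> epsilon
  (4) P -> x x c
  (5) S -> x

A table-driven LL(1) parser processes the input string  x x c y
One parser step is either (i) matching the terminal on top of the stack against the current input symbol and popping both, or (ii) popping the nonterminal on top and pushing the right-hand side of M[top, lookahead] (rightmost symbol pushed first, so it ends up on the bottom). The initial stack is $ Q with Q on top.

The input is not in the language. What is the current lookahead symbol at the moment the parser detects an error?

     Stack    Input      Action
  1  $ Q      x x c y $  expand Q -> P
  2  $ P      x x c y $  expand P -> x x c
  3  $ c x x  x x c y $  match x
  4  $ c x    x c y $    match x
  5  $ c      c y $      match c
  6  $        y $        error: stack empty but input remains

y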